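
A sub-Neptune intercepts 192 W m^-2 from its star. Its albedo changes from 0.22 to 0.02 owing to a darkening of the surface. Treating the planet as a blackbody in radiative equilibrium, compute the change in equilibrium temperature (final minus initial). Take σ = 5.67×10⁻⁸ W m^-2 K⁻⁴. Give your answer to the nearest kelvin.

Before: T₁ = [192.0·0.78/(4σ)]^(1/4) = 160.3 K.
After:  T₂ = [192.0·0.98/(4σ)]^(1/4) = 169.7 K.
Change: 169.7 − 160.3 = 9.414 K.

9 kelvin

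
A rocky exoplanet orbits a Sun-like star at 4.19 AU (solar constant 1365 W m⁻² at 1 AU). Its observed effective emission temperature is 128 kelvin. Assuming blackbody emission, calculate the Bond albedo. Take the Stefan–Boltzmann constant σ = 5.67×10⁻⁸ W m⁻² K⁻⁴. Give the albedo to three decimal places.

0.217

Flux at the orbit: S = 1365/(4.19)² = 77.75 W m⁻².
Rearranging the radiative balance, α = 1 − 4σT⁴/S.
4σT⁴ = 4·5.67×10⁻⁸·(128)⁴ = 60.88 W m⁻².
1−α = 60.88/77.75 = 0.7830, so α = 0.2170.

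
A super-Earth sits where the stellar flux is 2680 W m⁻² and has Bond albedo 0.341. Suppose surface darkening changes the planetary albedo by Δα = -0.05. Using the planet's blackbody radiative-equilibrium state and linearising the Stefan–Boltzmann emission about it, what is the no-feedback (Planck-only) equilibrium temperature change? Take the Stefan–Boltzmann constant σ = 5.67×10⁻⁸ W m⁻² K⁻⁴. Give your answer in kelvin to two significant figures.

Reference equilibrium: T_e = [S(1−α)/(4σ)]^(1/4) = 297.1 K.
TOA radiative forcing: ΔF = −S·Δα/4 = −2680·(-0.05)/4 = 33.50 W m⁻².
Linearising σT⁴ gives d(σT⁴)/dT = 4σT_e³ = 5.945 W m⁻² per K.
So ΔT₀ = 33.50/5.945 = 5.63 K.

5.6 kelvin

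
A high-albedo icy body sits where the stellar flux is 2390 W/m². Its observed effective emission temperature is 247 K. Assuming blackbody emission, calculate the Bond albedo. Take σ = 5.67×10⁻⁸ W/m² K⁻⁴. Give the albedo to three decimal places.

0.647

From σT⁴ = S(1−α)/4 we invert for α: 1−α = 4σT⁴/S.
4σT⁴ = 4·5.67×10⁻⁸·(247)⁴ = 844.2 W/m².
1−α = 844.2/2390 = 0.3532, so α = 0.6468.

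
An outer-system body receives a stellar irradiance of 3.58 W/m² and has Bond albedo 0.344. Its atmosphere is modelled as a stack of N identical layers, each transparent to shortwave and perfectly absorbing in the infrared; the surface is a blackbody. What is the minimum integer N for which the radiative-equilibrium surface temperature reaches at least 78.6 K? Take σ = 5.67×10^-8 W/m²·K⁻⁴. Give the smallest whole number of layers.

3

The effective emission temperature is T_e = [S(1−α)/(4σ)]^¼ = 56.73 K.
Since T_s⁴ = (N+1)T_e⁴, we need N ≥ (T_s/T_e)⁴ − 1 = 2.686.
So N ≥ 2.686; the smallest integer is N = 3.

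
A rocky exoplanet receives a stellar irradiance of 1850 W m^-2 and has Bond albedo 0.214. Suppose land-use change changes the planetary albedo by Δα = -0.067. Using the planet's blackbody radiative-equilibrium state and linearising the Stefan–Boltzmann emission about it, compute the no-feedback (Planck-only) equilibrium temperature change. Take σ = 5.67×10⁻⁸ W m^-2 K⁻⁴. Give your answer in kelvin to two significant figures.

Reference equilibrium: T_e = [S(1−α)/(4σ)]^(1/4) = 283.0 K.
TOA radiative forcing: ΔF = −S·Δα/4 = −1850·(-0.067)/4 = 30.99 W m^-2.
Linearising σT⁴ gives d(σT⁴)/dT = 4σT_e³ = 5.139 W m^-2 per K.
ΔT₀ = ΔF/λ_P = 30.99/5.139 = 6.03 K.

6.0 K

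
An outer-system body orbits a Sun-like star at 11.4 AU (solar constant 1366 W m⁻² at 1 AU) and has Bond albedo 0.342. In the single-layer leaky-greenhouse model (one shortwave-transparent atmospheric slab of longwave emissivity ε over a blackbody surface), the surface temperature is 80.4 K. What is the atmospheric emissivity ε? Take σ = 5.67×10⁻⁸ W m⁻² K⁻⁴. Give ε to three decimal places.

0.540

Irradiance scales as 1/d², so S = 1366 W m⁻² × (1/11.4)² = 10.51 W m⁻².
TOA balance gives T_e = 74.31 K.
T_s⁴ = T_e⁴·2/(2−ε) → ε = 2 − 2(T_e/T_s)⁴ = 2 − 2·(74.31/80.4)⁴ = 0.5404.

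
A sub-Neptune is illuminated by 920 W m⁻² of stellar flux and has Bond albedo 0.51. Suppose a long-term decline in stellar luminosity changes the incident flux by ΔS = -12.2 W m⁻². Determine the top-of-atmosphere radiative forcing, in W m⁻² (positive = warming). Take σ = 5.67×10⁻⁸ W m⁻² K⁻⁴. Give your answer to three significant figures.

TOA radiative forcing: ΔF = (1−α)ΔS/4 = 0.49·(-12.2)/4 = -1.494 W m⁻².

-1.49 W m⁻²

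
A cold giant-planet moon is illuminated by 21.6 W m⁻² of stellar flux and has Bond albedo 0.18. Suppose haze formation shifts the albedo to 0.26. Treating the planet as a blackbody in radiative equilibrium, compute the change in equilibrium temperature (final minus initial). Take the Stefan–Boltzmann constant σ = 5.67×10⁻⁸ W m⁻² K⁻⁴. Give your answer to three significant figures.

Before: T₁ = [21.60·0.82/(4σ)]^(1/4) = 94.01 K.
After:  T₂ = [21.60·0.74/(4σ)]^(1/4) = 91.62 K.
ΔT = T₂ − T₁ = -2.382 K.

-2.38 K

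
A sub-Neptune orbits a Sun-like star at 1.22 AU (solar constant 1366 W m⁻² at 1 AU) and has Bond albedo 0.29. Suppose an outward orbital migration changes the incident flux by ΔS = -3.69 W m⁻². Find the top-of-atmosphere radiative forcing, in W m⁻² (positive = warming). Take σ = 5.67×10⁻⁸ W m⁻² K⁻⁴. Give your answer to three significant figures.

-0.655 W m⁻²

Irradiance scales as 1/d², so S = 1366 W m⁻² × (1/1.22)² = 917.8 W m⁻².
TOA radiative forcing: ΔF = (1−α)ΔS/4 = 0.71·(-3.69)/4 = -0.6550 W m⁻².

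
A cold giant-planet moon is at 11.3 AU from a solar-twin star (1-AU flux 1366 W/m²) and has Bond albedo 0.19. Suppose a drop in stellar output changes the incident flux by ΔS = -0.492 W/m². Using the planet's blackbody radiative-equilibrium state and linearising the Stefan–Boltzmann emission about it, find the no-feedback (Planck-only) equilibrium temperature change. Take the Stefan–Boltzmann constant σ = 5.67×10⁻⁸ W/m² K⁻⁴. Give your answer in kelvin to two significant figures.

Irradiance scales as 1/d², so S = 1366 W/m² × (1/11.3)² = 10.70 W/m².
Unperturbed T_e = [10.70·(1−0.19)/(4σ)]^¼ = 78.62 K.
ΔF = Δ[S(1−α)]/4 = (1−0.19)·-0.492/4 = -0.09963 W/m².
Linearising σT⁴ gives d(σT⁴)/dT = 4σT_e³ = 0.1102 W/m² per K.
ΔT₀ = ΔF/λ_P = -0.09963/0.1102 = -0.904 K.

-0.90 K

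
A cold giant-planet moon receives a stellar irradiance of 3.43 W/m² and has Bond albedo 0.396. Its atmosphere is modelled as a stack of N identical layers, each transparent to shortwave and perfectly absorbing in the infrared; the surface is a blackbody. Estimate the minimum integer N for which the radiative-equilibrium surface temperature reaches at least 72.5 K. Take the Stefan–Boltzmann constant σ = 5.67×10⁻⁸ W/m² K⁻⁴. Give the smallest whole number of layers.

3

The effective emission temperature is T_e = [S(1−α)/(4σ)]^¼ = 54.98 K.
Since T_s⁴ = (N+1)T_e⁴, we need N ≥ (T_s/T_e)⁴ − 1 = 2.025.
The minimum whole number is N = 3.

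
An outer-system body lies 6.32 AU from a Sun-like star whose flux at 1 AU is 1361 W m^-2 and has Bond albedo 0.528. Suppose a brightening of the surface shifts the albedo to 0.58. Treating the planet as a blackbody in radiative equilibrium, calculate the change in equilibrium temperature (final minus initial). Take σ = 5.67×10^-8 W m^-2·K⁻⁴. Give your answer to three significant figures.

-2.64 kelvin

By the inverse-square law, S = 1361/6.32² = 34.07 W m^-2.
Before: T₁ = [34.07·0.472/(4σ)]^(1/4) = 91.77 K.
After:  T₂ = [34.07·0.42/(4σ)]^(1/4) = 89.13 K.
Change: 89.13 − 91.77 = -2.639 K.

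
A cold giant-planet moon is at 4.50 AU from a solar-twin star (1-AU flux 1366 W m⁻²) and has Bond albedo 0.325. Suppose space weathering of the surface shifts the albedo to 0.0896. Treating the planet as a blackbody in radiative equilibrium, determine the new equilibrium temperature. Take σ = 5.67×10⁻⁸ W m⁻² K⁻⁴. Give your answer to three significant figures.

By the inverse-square law, S = 1366/4.50² = 67.46 W m⁻².
T₂ = [S(1−α₂)/(4σ)]^(1/4) = [67.46·0.91/(4σ)]^(1/4) = 128.3 K.

128 kelvin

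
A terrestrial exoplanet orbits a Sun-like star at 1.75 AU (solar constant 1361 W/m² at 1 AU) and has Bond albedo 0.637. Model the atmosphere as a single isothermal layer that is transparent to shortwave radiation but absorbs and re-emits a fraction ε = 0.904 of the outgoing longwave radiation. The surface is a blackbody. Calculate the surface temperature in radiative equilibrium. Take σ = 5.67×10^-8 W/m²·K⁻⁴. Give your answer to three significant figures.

By the inverse-square law, S = 1361/1.75² = 444.4 W/m².
Effective emission temperature (TOA balance): σT_e⁴ = S(1−α)/4 = 40.33 W/m² → T_e = 163.3 K.
The surface balance (absorbed SW + ε·downward IR = σT_s⁴) with T_a⁴ = T_s⁴/2 reduces to T_s = T_e·[2/(2−ε)]^¼ = 189.8 K.

190 kelvin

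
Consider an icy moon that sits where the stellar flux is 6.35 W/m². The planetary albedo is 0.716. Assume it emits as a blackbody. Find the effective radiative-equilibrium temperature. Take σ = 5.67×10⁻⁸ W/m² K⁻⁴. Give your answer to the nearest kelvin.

53 K

The planet absorbs (1−α)S over its disc πR² and re-emits over 4πR², so the mean absorbed flux is (1−0.716)·6.350/4 = 0.4509 W/m².
Set σT⁴ = 0.4509 → T = (0.4509/σ)^(1/4) = 53.10 K.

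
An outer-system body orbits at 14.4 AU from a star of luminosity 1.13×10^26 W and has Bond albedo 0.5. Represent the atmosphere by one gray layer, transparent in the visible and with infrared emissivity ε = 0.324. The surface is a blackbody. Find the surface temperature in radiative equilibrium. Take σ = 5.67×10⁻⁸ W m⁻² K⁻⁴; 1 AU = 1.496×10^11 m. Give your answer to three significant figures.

47.5 K

Orbital distance: d = 14.4 AU = 2.154×10^12 m.
Spreading L over a sphere of radius d: S = 1.13×10^26/(4π·2.15×10^12²) = 1.938 W m⁻².
The planet radiates to space at T_e = [S(1−α)/(4σ)]^(1/4) = 45.46 K.
For a single slab of emissivity ε, T_s⁴ = 2T_e⁴/(2−ε); thus T_s = 45.46·(1.193)^(1/4) = 47.52 K.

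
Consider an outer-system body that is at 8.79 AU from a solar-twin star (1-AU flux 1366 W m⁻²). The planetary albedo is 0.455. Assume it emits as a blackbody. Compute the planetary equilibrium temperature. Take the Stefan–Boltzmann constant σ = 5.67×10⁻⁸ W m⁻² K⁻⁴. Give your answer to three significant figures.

Irradiance scales as 1/d², so S = 1366 W m⁻² × (1/8.79)² = 17.68 W m⁻².
Averaging over the sphere, the absorbed flux is S(1−α)/4 = 2.409 W m⁻².
In equilibrium σT⁴ equals this, so T = 80.73 K.

80.7 K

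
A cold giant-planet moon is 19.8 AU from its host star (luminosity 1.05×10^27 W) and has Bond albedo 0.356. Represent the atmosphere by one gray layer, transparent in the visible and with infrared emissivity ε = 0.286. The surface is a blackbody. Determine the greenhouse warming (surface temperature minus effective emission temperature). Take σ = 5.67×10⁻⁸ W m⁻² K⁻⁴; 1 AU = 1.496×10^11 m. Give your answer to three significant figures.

2.84 K

d = 19.8 × 1.496×10^11 m = 2.962×10^12 m.
Spreading L over a sphere of radius d: S = 1.05×10^27/(4π·2.96×10^12²) = 9.523 W m⁻².
At the top of the atmosphere, σT_e⁴ = S(1−α)/4 = 1.533 W m⁻², giving T_e = 72.11 K.
The surface balance (absorbed SW + ε·downward IR = σT_s⁴) with T_a⁴ = T_s⁴/2 reduces to T_s = T_e·[2/(2−ε)]^¼ = 74.95 K.
Greenhouse warming: T_s − T_e = 2.836 K.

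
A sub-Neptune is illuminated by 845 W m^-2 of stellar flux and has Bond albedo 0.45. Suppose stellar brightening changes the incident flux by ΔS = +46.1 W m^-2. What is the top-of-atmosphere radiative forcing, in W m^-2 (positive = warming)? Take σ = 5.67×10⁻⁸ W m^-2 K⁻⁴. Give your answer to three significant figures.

6.34 W m^-2

ΔF = Δ[S(1−α)]/4 = (1−0.45)·+46.1/4 = 6.339 W m^-2.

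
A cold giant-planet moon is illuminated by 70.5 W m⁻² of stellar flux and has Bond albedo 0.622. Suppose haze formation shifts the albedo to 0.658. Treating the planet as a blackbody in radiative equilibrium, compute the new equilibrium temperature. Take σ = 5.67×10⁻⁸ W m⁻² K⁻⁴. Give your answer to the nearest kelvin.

102 K

New equilibrium: T₂ = [(1−0.658)·70.50/(4σ)]^(1/4) = 101.5 K.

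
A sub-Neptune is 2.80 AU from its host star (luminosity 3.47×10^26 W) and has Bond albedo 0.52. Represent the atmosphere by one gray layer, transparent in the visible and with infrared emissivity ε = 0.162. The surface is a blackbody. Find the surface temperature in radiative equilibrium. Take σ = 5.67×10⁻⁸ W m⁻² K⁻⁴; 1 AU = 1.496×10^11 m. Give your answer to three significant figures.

138 K

d = 2.80 × 1.496×10^11 m = 4.189×10^11 m.
Flux at the orbit: S = L/(4πd²) = 3.47×10^26/(4π·(4.19×10^11)²) = 157.4 W m⁻².
At the top of the atmosphere, σT_e⁴ = S(1−α)/4 = 18.89 W m⁻², giving T_e = 135.1 K.
Surface balance with a leaky layer gives σT_s⁴ = σT_e⁴·2/(2−ε), so T_s = T_e·[2/(2−0.162)]^(1/4) = 138.0 K.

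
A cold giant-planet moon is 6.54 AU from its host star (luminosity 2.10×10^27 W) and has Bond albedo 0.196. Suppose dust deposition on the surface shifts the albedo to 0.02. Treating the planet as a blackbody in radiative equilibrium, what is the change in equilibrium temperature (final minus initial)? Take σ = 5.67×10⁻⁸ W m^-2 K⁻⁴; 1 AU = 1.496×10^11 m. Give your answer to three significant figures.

d = 6.54 × 1.496×10^11 m = 9.784×10^11 m.
S = L/(4πd²) = 174.6 W m^-2.
With α = 0.196, T₁ = 157.7 K.
With α = 0.02, T₂ = 165.7 K.
ΔT = T₂ − T₁ = 8.002 K.

8.00 K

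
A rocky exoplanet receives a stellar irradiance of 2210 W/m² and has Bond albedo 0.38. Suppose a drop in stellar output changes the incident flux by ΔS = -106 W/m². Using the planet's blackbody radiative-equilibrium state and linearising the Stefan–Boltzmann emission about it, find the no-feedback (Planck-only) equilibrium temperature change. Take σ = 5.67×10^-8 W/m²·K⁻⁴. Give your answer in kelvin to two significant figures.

The baseline emission temperature is T_e = 278.8 K.
ΔF = Δ[S(1−α)]/4 = (1−0.38)·-106/4 = -16.43 W/m².
The Planck feedback parameter is 4σT_e³ = 4.915 W/m²/K.
So ΔT₀ = -16.43/4.915 = -3.34 K.

-3.3 K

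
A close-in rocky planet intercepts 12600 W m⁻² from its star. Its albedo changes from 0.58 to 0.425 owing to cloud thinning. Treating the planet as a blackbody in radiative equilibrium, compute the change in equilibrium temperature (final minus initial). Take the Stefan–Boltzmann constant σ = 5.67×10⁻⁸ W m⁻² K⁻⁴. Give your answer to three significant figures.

31.9 K

Before: T₁ = [12600·0.42/(4σ)]^(1/4) = 390.8 K.
With α = 0.425, T₂ = 422.8 K.
Change: 422.8 − 390.8 = 31.93 K.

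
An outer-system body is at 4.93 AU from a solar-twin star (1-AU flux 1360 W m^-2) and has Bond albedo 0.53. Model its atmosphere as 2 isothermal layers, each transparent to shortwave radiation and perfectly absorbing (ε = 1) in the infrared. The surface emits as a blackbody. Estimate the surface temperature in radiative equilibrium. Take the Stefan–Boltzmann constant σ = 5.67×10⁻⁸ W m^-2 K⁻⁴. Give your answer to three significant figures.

Irradiance scales as 1/d², so S = 1360 W m^-2 × (1/4.93)² = 55.96 W m^-2.
Top-of-atmosphere balance: σT_e⁴ = S(1−α)/4 = 6.575 W m^-2 → T_e = 103.8 K.
With N = 2 opaque layers, T_s = (N+1)^(1/4)·T_e = 3^(1/4)·103.8 = 136.6 K.

137 kelvin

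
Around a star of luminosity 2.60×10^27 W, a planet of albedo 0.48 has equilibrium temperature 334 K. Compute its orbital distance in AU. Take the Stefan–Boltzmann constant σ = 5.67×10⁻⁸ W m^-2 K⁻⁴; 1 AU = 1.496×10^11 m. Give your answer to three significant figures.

Energy balance gives S = 4σT⁴/(1−α) = 5428 W m^-2.
S = L/(4πd²) → d = √(L/4πS) = √(2.60×10^27/(4π·5428)) = 1.952×10^11 m = 1.305 AU.

1.31 AU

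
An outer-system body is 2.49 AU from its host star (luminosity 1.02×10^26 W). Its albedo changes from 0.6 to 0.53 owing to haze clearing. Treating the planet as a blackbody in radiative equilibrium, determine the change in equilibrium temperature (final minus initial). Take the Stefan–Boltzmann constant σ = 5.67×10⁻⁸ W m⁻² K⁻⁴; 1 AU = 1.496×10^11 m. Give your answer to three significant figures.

d = 2.49 × 1.496×10^11 m = 3.725×10^11 m.
S = L/(4πd²) = 58.50 W m⁻².
Before: T₁ = [58.50·0.4/(4σ)]^(1/4) = 100.8 K.
With α = 0.53, T₂ = 104.9 K.
ΔT = T₂ − T₁ = 4.146 K.

4.15 kelvin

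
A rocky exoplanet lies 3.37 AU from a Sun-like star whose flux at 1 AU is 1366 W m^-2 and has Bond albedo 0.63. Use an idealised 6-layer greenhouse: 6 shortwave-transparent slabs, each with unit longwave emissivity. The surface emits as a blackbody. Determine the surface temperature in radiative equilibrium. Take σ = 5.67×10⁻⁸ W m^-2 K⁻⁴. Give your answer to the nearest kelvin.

By the inverse-square law, S = 1366/3.37² = 120.3 W m^-2.
The effective emission temperature is T_e = [S(1−α)/(4σ)]^¼ = 118.4 K.
Layer-by-layer balance gives σT_s⁴ = (N+1)σT_e⁴, so T_s = 7^¼·118.4 = 192.5 K.

193 K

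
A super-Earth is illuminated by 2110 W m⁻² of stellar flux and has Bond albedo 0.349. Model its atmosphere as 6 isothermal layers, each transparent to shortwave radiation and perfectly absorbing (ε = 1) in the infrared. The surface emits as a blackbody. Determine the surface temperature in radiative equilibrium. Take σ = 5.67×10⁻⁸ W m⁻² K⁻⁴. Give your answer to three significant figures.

OLR = S(1−α)/4 = 343.4 W m⁻²; the top layer radiates at T_e = 279.0 K.
Layer-by-layer balance gives σT_s⁴ = (N+1)σT_e⁴, so T_s = 7^¼·279.0 = 453.8 K.

454 kelvin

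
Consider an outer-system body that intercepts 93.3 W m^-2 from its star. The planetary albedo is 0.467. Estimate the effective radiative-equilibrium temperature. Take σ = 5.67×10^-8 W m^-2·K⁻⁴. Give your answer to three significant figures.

The planet absorbs (1−α)S over its disc πR² and re-emits over 4πR², so the mean absorbed flux is (1−0.467)·93.30/4 = 12.43 W m^-2.
In equilibrium σT⁴ equals this, so T = 121.7 K.

122 K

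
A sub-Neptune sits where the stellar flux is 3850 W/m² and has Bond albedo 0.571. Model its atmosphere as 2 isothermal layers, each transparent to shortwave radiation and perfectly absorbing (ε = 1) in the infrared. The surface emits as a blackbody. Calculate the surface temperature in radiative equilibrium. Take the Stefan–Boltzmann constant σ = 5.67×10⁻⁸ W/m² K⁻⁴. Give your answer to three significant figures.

384 K

OLR = S(1−α)/4 = 412.9 W/m²; the top layer radiates at T_e = 292.1 K.
With N = 2 opaque layers, T_s = (N+1)^(1/4)·T_e = 3^(1/4)·292.1 = 384.5 K.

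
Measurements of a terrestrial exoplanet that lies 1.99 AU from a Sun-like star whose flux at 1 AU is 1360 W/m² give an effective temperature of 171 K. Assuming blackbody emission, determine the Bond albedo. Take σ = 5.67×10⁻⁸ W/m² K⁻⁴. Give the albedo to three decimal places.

Flux at the orbit: S = 1360/(1.99)² = 343.4 W/m².
From σT⁴ = S(1−α)/4 we invert for α: 1−α = 4σT⁴/S.
σT⁴ = 48.48 W/m², so 4σT⁴ = 193.9 W/m².
Hence α = 1 − 193.9/343.4 = 0.4353.

0.435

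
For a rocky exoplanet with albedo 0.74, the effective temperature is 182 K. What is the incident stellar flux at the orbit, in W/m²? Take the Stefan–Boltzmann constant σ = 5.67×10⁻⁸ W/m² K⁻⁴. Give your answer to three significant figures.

Invert the energy balance for S: S = 4σT⁴/(1−α).
σT⁴ = 5.67×10⁻⁸·(182)⁴ = 62.21 W/m².
So S = 4×62.21/(1−0.74) = 957.1 W/m².

957 W/m²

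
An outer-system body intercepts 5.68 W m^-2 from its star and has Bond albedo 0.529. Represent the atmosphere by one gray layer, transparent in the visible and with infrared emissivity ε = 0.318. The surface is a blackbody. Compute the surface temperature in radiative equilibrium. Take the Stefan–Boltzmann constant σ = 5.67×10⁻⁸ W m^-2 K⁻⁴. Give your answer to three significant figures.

Effective emission temperature (TOA balance): σT_e⁴ = S(1−α)/4 = 0.6688 W m^-2 → T_e = 58.60 K.
Surface balance with a leaky layer gives σT_s⁴ = σT_e⁴·2/(2−ε), so T_s = T_e·[2/(2−0.318)]^(1/4) = 61.20 K.

61.2 K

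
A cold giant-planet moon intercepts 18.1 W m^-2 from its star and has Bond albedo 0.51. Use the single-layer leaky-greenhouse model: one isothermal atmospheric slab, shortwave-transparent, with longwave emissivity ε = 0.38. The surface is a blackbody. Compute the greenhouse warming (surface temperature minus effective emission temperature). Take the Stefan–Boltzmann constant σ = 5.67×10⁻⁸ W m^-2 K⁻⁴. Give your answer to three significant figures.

4.28 kelvin

The planet radiates to space at T_e = [S(1−α)/(4σ)]^(1/4) = 79.08 K.
For a single slab of emissivity ε, T_s⁴ = 2T_e⁴/(2−ε); thus T_s = 79.08·(1.235)^(1/4) = 83.36 K.
The atmosphere warms the surface by 4.278 K.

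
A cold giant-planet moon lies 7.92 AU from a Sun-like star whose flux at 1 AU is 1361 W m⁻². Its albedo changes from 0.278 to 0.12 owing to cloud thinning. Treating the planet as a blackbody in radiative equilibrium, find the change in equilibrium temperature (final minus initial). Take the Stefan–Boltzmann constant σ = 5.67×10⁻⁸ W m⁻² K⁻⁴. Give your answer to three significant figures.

4.62 kelvin

Flux at the orbit: S = 1361/(7.92)² = 21.70 W m⁻².
With α = 0.278, T₁ = 91.16 K.
With α = 0.12, T₂ = 95.79 K.
Change: 95.79 − 91.16 = 4.624 K.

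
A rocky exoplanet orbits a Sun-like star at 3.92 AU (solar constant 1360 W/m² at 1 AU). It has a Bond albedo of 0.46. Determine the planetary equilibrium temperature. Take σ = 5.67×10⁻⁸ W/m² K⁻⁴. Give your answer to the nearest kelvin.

Flux at the orbit: S = 1360/(3.92)² = 88.50 W/m².
The planet absorbs (1−α)S over its disc πR² and re-emits over 4πR², so the mean absorbed flux is (1−0.46)·88.50/4 = 11.95 W/m².
Set σT⁴ = 11.95 → T = (11.95/σ)^(1/4) = 120.5 K.

120 kelvin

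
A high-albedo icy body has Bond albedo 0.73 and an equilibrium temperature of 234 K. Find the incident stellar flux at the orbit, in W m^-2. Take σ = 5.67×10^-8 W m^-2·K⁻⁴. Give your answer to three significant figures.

2520 W m^-2

Invert the energy balance for S: S = 4σT⁴/(1−α).
The emitted flux is σT⁴ = 170.0 W m^-2.
S = 4·170.0/0.27 = 2519 W m^-2.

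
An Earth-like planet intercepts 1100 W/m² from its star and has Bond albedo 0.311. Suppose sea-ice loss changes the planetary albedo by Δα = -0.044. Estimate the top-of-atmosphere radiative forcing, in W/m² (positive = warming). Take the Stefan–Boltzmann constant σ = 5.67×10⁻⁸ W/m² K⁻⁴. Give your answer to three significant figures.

ΔF = −(S/4)Δα = −(1100/4)×(-0.044) = 12.10 W/m².

12.1 W/m²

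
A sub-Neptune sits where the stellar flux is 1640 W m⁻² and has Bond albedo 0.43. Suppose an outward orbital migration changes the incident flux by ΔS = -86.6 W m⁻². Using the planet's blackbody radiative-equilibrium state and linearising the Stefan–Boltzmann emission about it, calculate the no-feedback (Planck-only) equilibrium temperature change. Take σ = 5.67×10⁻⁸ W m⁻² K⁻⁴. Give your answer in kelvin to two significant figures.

The baseline emission temperature is T_e = 253.4 K.
Only a fraction (1−α) is absorbed and it's spread over 4πR², so ΔF = (1−α)ΔS/4 = -12.34 W m⁻².
Linearising σT⁴ gives d(σT⁴)/dT = 4σT_e³ = 3.689 W m⁻² per K.
So ΔT₀ = -12.34/3.689 = -3.34 K.

-3.3 K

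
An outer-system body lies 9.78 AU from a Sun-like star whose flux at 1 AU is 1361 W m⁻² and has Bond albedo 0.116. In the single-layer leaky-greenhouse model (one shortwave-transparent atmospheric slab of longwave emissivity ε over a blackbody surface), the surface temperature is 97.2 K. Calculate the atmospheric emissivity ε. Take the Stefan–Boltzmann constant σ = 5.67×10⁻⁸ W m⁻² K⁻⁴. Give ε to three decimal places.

0.757

By the inverse-square law, S = 1361/9.78² = 14.23 W m⁻².
First, T_e = [14.23·(1−0.116)/(4σ)]^(1/4) = 86.30 K.
Inverting T_s⁴ = 2T_e⁴/(2−ε): (T_e/T_s)⁴ = 0.6213, so ε = 2(1 − 0.6213) = 0.7573.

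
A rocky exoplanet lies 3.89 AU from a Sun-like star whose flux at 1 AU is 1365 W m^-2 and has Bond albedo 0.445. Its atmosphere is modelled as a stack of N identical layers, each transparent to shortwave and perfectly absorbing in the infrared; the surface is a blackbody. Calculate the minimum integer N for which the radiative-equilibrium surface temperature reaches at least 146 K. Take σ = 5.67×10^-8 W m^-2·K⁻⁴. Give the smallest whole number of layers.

2

Irradiance scales as 1/d², so S = 1365 W m^-2 × (1/3.89)² = 90.21 W m^-2.
Top-of-atmosphere balance: σT_e⁴ = S(1−α)/4 = 12.52 W m^-2 → T_e = 121.9 K.
Since T_s⁴ = (N+1)T_e⁴, we need N ≥ (T_s/T_e)⁴ − 1 = 1.058.
Rounding up, N = 2.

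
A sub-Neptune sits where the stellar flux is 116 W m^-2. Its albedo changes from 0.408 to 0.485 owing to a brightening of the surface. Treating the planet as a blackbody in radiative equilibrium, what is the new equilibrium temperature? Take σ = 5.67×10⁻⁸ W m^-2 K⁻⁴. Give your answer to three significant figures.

127 K

T₂ = [S(1−α₂)/(4σ)]^(1/4) = [116.0·0.515/(4σ)]^(1/4) = 127.4 K.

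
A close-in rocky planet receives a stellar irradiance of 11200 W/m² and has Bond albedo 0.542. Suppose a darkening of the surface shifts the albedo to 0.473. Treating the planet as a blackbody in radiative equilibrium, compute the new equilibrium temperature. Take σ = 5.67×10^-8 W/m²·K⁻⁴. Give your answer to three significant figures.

New equilibrium: T₂ = [(1−0.473)·11200/(4σ)]^(1/4) = 401.6 K.

402 K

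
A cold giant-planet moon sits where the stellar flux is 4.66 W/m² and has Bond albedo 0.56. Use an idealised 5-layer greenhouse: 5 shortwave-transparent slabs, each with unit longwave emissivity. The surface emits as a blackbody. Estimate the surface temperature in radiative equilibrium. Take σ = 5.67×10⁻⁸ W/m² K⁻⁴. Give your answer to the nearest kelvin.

86 K

The effective emission temperature is T_e = [S(1−α)/(4σ)]^¼ = 54.83 K.
With N = 5 opaque layers, T_s = (N+1)^(1/4)·T_e = 6^(1/4)·54.83 = 85.82 K.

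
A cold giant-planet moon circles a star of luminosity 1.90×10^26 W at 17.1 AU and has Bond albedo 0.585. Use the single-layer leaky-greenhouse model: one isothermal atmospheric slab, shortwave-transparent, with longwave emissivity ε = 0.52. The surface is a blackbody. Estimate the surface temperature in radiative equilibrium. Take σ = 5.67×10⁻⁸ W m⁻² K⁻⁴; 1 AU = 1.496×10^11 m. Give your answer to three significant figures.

48.9 kelvin

Orbital distance: d = 17.1 AU = 2.558×10^12 m.
S = L/(4πd²) = 2.310 W m⁻².
At the top of the atmosphere, σT_e⁴ = S(1−α)/4 = 0.2397 W m⁻², giving T_e = 45.34 K.
The surface balance (absorbed SW + ε·downward IR = σT_s⁴) with T_a⁴ = T_s⁴/2 reduces to T_s = T_e·[2/(2−ε)]^¼ = 48.89 K.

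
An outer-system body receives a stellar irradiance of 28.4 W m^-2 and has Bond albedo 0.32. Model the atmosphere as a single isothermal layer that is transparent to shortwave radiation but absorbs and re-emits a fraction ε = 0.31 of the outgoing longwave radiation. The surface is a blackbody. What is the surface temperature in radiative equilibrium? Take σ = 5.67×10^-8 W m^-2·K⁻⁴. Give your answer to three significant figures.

100 kelvin

At the top of the atmosphere, σT_e⁴ = S(1−α)/4 = 4.828 W m^-2, giving T_e = 96.06 K.
Surface balance with a leaky layer gives σT_s⁴ = σT_e⁴·2/(2−ε), so T_s = T_e·[2/(2−0.31)]^(1/4) = 100.2 K.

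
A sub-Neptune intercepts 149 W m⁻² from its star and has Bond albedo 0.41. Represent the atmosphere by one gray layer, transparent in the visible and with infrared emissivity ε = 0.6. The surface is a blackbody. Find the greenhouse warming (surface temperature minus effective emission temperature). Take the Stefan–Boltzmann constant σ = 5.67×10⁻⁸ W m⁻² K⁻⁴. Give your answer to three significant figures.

13.1 kelvin

The planet radiates to space at T_e = [S(1−α)/(4σ)]^(1/4) = 140.3 K.
The surface balance (absorbed SW + ε·downward IR = σT_s⁴) with T_a⁴ = T_s⁴/2 reduces to T_s = T_e·[2/(2−ε)]^¼ = 153.4 K.
Greenhouse warming: T_s − T_e = 13.09 K.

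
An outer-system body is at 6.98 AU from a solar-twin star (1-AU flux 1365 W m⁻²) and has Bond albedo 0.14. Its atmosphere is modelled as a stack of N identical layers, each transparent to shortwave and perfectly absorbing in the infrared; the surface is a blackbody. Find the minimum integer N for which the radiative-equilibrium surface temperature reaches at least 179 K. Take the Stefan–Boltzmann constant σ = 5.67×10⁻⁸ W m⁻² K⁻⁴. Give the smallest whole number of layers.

By the inverse-square law, S = 1365/6.98² = 28.02 W m⁻².
OLR = S(1−α)/4 = 6.024 W m⁻²; the top layer radiates at T_e = 101.5 K.
T_s = (N+1)^(1/4)·T_e ≥ 179 K requires N+1 ≥ (T_s/T_e)⁴ = (179/101.5)⁴ = 9.664.
So N ≥ 8.664; the smallest integer is N = 9.

9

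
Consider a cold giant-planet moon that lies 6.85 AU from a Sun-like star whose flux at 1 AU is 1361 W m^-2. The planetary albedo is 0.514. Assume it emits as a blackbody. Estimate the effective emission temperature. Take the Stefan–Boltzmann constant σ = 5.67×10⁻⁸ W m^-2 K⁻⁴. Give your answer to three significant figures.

Irradiance scales as 1/d², so S = 1361 W m^-2 × (1/6.85)² = 29.01 W m^-2.
Absorbed flux (global mean): S(1−α)/4 = 29.01·0.486/4 = 3.524 W m^-2.
Set σT⁴ = 3.524 → T = (3.524/σ)^(1/4) = 88.79 K.

88.8 K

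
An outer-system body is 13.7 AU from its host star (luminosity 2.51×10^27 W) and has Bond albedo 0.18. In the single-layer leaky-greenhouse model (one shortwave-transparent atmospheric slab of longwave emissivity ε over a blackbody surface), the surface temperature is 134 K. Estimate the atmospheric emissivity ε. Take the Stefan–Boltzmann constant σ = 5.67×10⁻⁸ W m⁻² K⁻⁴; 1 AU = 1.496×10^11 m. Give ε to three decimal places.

0.934

Orbital distance: d = 13.7 AU = 2.050×10^12 m.
Flux at the orbit: S = L/(4πd²) = 2.51×10^27/(4π·(2.05×10^12)²) = 47.55 W m⁻².
TOA balance gives T_e = 114.5 K.
Inverting T_s⁴ = 2T_e⁴/(2−ε): (T_e/T_s)⁴ = 0.5332, so ε = 2(1 − 0.5332) = 0.9335.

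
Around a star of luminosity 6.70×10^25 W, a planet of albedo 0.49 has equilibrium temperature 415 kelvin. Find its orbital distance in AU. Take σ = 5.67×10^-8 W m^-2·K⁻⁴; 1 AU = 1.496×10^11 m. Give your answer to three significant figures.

Energy balance gives S = 4σT⁴/(1−α) = 13190 W m^-2.
S = L/(4πd²) → d = √(L/4πS) = √(6.70×10^25/(4π·13190)) = 2.010×10^10 m = 0.1344 AU.

0.134 AU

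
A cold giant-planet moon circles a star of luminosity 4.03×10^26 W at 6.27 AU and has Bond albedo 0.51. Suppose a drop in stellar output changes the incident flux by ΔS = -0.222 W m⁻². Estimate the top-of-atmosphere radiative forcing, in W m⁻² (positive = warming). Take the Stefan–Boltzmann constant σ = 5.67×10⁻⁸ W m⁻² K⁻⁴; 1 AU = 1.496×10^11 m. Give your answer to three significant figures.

Orbital distance: d = 6.27 AU = 9.380×10^11 m.
Spreading L over a sphere of radius d: S = 4.03×10^26/(4π·9.38×10^11²) = 36.45 W m⁻².
TOA radiative forcing: ΔF = (1−α)ΔS/4 = 0.49·(-0.222)/4 = -0.02720 W m⁻².

-0.0272 W m⁻²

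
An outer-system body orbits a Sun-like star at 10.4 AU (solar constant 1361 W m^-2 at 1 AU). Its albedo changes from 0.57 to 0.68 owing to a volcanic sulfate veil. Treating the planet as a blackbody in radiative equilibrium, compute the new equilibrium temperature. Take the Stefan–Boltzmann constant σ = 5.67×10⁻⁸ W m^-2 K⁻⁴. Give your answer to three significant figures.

64.9 K

By the inverse-square law, S = 1361/10.4² = 12.58 W m^-2.
T₂ = [S(1−α₂)/(4σ)]^(1/4) = [12.58·0.32/(4σ)]^(1/4) = 64.91 K.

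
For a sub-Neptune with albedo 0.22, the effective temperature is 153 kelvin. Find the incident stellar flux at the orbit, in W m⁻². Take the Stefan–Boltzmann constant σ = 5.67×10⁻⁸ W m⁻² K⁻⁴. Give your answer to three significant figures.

159 W m⁻²

Invert the energy balance for S: S = 4σT⁴/(1−α).
The emitted flux is σT⁴ = 31.07 W m⁻².
So S = 4×31.07/(1−0.22) = 159.3 W m⁻².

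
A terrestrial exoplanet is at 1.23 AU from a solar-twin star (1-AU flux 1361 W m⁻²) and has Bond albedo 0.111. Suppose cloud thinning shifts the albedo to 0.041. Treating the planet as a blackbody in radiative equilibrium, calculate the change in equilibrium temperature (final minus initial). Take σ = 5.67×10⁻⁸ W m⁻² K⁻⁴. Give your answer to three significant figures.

4.66 K

By the inverse-square law, S = 1361/1.23² = 899.6 W m⁻².
With α = 0.111, T₁ = 243.7 K.
After:  T₂ = [899.6·0.959/(4σ)]^(1/4) = 248.3 K.
Change: 248.3 − 243.7 = 4.661 K.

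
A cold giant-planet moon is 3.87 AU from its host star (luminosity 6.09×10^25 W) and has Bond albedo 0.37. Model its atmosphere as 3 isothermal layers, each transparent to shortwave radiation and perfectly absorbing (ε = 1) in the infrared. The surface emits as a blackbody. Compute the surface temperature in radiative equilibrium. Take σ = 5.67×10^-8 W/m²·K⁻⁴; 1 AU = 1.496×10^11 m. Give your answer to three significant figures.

113 K

Orbital distance: d = 3.87 AU = 5.790×10^11 m.
S = L/(4πd²) = 14.46 W/m².
OLR = S(1−α)/4 = 2.277 W/m²; the top layer radiates at T_e = 79.61 K.
Layer-by-layer balance gives σT_s⁴ = (N+1)σT_e⁴, so T_s = 4^¼·79.61 = 112.6 K.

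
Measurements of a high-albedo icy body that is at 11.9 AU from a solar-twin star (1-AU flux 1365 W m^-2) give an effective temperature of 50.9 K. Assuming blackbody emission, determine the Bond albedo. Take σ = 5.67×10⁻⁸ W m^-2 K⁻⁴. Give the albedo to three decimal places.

0.842

Flux at the orbit: S = 1365/(11.9)² = 9.639 W m^-2.
Rearranging the radiative balance, α = 1 − 4σT⁴/S.
σT⁴ = 0.3806 W m^-2, so 4σT⁴ = 1.522 W m^-2.
Hence α = 1 − 1.522/9.639 = 0.8421.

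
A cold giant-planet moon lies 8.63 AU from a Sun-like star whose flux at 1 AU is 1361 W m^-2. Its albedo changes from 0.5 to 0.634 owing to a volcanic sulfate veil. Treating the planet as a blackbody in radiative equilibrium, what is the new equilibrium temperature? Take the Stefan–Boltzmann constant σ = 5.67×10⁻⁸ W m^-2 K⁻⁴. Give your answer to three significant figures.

Irradiance scales as 1/d², so S = 1361 W m^-2 × (1/8.63)² = 18.27 W m^-2.
With the new albedo, S(1−α₂)/4 = 1.672 W m^-2, so T₂ = 73.69 K.

73.7 K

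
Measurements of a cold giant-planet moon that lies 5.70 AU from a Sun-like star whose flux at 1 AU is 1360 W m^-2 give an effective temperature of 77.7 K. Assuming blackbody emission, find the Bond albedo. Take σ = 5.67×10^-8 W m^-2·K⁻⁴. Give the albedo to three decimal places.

Irradiance scales as 1/d², so S = 1360 W m^-2 × (1/5.70)² = 41.86 W m^-2.
Rearranging the radiative balance, α = 1 − 4σT⁴/S.
σT⁴ = 2.067 W m^-2, so 4σT⁴ = 8.267 W m^-2.
Hence α = 1 − 8.267/41.86 = 0.8025.

0.803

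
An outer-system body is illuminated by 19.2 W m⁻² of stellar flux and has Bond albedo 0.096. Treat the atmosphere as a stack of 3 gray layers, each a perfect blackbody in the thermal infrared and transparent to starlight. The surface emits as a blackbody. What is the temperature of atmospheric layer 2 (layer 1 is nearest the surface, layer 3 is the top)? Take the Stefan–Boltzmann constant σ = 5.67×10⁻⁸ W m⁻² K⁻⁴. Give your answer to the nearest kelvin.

111 K

OLR = S(1−α)/4 = 4.339 W m⁻²; the top layer radiates at T_e = 93.53 K.
Each opaque layer satisfies 2T_j⁴ = T_{j−1}⁴ + T_{j+1}⁴, giving T_k⁴ = (N+1−k)T_e⁴.
T_2 = (2)^(1/4)·93.53 = 111.2 K.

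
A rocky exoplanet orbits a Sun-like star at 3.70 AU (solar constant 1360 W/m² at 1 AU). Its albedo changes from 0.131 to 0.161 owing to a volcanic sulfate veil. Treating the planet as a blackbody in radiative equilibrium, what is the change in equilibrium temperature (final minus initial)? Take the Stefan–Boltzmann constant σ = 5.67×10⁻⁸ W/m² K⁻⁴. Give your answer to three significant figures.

Irradiance scales as 1/d², so S = 1360 W/m² × (1/3.70)² = 99.34 W/m².
With α = 0.131, T₁ = 139.7 K.
With α = 0.161, T₂ = 138.5 K.
ΔT = T₂ − T₁ = -1.221 K.

-1.22 K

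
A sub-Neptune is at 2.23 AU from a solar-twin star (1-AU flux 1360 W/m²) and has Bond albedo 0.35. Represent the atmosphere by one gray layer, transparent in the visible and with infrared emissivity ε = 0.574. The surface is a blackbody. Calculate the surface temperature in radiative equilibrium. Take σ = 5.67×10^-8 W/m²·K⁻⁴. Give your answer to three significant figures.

Irradiance scales as 1/d², so S = 1360 W/m² × (1/2.23)² = 273.5 W/m².
At the top of the atmosphere, σT_e⁴ = S(1−α)/4 = 44.44 W/m², giving T_e = 167.3 K.
For a single slab of emissivity ε, T_s⁴ = 2T_e⁴/(2−ε); thus T_s = 167.3·(1.403)^(1/4) = 182.1 K.

182 kelvin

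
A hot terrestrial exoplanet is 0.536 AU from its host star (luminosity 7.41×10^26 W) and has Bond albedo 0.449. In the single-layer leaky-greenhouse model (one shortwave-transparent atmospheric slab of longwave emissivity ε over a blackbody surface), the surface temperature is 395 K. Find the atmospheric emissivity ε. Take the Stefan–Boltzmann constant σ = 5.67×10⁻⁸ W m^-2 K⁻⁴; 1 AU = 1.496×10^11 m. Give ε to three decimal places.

Orbital distance: d = 0.536 AU = 8.019×10^10 m.
Spreading L over a sphere of radius d: S = 7.41×10^26/(4π·8.02×10^10²) = 9171 W m^-2.
First, T_e = [9171·(1−0.449)/(4σ)]^(1/4) = 386.4 K.
T_s⁴ = T_e⁴·2/(2−ε) → ε = 2 − 2(T_e/T_s)⁴ = 2 − 2·(386.4/395)⁴ = 0.1695.

0.170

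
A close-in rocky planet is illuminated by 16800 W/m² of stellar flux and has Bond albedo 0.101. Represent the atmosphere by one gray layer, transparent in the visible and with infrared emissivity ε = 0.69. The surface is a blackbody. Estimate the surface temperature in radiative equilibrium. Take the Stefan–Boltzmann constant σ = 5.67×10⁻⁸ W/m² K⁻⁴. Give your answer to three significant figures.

The planet radiates to space at T_e = [S(1−α)/(4σ)]^(1/4) = 508.0 K.
The surface balance (absorbed SW + ε·downward IR = σT_s⁴) with T_a⁴ = T_s⁴/2 reduces to T_s = T_e·[2/(2−ε)]^¼ = 564.7 K.

565 kelvin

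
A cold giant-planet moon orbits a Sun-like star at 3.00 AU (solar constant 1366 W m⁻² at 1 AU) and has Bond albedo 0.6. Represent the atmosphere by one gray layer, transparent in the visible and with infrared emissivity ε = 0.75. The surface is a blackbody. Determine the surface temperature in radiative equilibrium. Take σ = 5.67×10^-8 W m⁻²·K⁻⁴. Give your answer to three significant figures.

By the inverse-square law, S = 1366/3.00² = 151.8 W m⁻².
The planet radiates to space at T_e = [S(1−α)/(4σ)]^(1/4) = 127.9 K.
Surface balance with a leaky layer gives σT_s⁴ = σT_e⁴·2/(2−ε), so T_s = T_e·[2/(2−0.75)]^(1/4) = 143.9 K.

144 kelvin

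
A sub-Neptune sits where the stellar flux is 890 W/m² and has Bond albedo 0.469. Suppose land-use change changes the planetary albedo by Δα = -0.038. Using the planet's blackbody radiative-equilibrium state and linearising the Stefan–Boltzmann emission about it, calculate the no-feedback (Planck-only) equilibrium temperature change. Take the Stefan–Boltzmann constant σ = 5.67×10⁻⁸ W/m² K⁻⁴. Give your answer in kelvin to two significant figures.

The baseline emission temperature is T_e = 213.7 K.
ΔF = −(S/4)Δα = −(890.0/4)×(-0.038) = 8.455 W/m².
The Planck feedback parameter is 4σT_e³ = 2.212 W/m²/K.
So ΔT₀ = 8.455/2.212 = 3.82 K.

3.8 K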